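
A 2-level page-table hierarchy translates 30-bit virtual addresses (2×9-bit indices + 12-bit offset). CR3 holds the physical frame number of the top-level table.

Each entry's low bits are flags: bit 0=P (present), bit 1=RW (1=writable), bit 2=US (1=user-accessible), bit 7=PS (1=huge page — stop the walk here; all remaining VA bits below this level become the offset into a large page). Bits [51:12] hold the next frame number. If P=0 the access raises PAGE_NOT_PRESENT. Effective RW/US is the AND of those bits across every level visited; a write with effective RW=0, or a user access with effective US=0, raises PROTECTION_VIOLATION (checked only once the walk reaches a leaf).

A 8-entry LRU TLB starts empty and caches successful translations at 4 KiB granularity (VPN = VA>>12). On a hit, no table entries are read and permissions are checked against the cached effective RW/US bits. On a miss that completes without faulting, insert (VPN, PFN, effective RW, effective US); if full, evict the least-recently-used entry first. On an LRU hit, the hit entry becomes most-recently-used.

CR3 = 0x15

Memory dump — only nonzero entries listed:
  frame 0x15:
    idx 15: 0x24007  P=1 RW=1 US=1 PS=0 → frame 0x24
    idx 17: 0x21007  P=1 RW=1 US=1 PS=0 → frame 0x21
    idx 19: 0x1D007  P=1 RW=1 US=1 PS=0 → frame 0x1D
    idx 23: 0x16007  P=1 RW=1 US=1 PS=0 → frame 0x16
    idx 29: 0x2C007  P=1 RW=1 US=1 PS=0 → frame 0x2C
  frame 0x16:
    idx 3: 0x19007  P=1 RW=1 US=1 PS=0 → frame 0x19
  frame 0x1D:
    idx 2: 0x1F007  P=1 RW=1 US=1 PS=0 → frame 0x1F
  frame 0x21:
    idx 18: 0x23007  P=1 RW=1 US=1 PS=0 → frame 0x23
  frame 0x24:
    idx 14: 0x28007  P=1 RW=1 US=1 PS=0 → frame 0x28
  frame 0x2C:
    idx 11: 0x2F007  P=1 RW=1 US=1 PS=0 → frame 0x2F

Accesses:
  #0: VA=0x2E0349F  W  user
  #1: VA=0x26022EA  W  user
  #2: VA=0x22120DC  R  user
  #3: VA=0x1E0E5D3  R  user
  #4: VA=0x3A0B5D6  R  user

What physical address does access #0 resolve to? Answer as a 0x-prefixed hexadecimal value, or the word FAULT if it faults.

Per-access translation:
#0 VA=0x2E0349F (w,user):
  [0] read 0x15 idx=23: raw=0x16007 flags P=1 W=1 U=1 S=0
  [1] read 0x16 idx=3: raw=0x19007 flags P=1 W=1 U=1 S=0
  → PA=0x1949F  (2 entries read)
#1 VA=0x26022EA (w,user):
  [0] read 0x15 idx=19: raw=0x1D007 flags P=1 W=1 U=1 S=0
  [1] read 0x1D idx=2: raw=0x1F007 flags P=1 W=1 U=1 S=0
  → PA=0x1F2EA  (2 entries read)
#2 VA=0x22120DC (r,user):
  [0] read 0x15 idx=17: raw=0x21007 flags P=1 W=1 U=1 S=0
  [1] read 0x21 idx=18: raw=0x23007 flags P=1 W=1 U=1 S=0
  → PA=0x230DC  (2 entries read)
#3 VA=0x1E0E5D3 (r,user):
  [0] read 0x15 idx=15: raw=0x24007 flags P=1 W=1 U=1 S=0
  [1] read 0x24 idx=14: raw=0x28007 flags P=1 W=1 U=1 S=0
  → PA=0x285D3  (2 entries read)
#4 VA=0x3A0B5D6 (r,user):
  [0] read 0x15 idx=29: raw=0x2C007 flags P=1 W=1 U=1 S=0
  [1] read 0x2C idx=11: raw=0x2F007 flags P=1 W=1 U=1 S=0
  → PA=0x2F5D6  (2 entries read)

Access #0 PA: 0x1949F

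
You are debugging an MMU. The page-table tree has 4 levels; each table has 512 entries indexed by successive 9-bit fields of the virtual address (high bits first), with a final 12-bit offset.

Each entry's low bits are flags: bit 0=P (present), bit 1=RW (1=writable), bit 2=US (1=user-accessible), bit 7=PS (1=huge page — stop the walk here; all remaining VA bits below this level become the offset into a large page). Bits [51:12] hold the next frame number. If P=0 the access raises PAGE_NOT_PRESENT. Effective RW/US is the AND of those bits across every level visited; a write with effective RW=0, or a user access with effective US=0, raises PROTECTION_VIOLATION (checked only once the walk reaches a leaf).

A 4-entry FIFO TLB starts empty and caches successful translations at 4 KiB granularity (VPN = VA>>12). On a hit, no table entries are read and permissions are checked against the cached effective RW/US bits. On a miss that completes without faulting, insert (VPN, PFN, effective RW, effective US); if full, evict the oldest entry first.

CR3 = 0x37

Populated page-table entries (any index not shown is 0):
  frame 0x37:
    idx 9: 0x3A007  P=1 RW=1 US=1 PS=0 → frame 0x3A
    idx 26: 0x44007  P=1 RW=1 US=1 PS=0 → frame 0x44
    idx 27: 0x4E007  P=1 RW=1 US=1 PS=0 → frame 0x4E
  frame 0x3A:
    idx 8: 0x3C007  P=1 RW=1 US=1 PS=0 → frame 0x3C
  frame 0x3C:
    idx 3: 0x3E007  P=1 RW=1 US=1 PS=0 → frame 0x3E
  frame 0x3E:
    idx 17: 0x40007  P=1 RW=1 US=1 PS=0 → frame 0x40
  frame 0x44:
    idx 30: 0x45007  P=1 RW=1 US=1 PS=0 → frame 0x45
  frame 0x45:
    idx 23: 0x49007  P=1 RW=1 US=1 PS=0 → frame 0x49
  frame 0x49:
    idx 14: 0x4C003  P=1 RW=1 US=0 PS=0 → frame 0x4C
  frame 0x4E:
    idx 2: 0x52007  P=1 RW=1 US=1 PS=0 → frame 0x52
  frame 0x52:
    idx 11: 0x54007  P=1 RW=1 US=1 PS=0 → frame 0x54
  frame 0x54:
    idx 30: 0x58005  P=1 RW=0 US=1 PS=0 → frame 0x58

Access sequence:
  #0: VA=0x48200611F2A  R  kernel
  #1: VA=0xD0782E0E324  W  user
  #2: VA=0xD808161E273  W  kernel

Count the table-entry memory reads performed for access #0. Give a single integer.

Per-access translation:
#0 VA=0x48200611F2A (r,kernel):
  [0] read 0x37 idx=9: raw=0x3A007 flags P=1 W=1 U=1 S=0
  [1] read 0x3A idx=8: raw=0x3C007 flags P=1 W=1 U=1 S=0
  [2] read 0x3C idx=3: raw=0x3E007 flags P=1 W=1 U=1 S=0
  [3] read 0x3E idx=17: raw=0x40007 flags P=1 W=1 U=1 S=0
  ⇒ phys 0x40F2A  [4 reads]
#1 VA=0xD0782E0E324 (w,user):
  [0] read 0x37 idx=26: raw=0x44007 flags P=1 W=1 U=1 S=0
  [1] read 0x44 idx=30: raw=0x45007 flags P=1 W=1 U=1 S=0
  [2] read 0x45 idx=23: raw=0x49007 flags P=1 W=1 U=1 S=0
  [3] read 0x49 idx=14: raw=0x4C003 flags P=1 W=1 U=0 S=0
  ⇒ fault: PROTECTION_VIOLATION  — 4 lookups
#2 VA=0xD808161E273 (w,kernel):
  [0] read 0x37 idx=27: raw=0x4E007 flags P=1 W=1 U=1 S=0
  [1] read 0x4E idx=2: raw=0x52007 flags P=1 W=1 U=1 S=0
  [2] read 0x52 idx=11: raw=0x54007 flags P=1 W=1 U=1 S=0
  [3] read 0x54 idx=30: raw=0x58005 flags P=1 W=0 U=1 S=0
  ⇒ fault: PROTECTION_VIOLATION  — 4 lookups

Entries read for #0: 4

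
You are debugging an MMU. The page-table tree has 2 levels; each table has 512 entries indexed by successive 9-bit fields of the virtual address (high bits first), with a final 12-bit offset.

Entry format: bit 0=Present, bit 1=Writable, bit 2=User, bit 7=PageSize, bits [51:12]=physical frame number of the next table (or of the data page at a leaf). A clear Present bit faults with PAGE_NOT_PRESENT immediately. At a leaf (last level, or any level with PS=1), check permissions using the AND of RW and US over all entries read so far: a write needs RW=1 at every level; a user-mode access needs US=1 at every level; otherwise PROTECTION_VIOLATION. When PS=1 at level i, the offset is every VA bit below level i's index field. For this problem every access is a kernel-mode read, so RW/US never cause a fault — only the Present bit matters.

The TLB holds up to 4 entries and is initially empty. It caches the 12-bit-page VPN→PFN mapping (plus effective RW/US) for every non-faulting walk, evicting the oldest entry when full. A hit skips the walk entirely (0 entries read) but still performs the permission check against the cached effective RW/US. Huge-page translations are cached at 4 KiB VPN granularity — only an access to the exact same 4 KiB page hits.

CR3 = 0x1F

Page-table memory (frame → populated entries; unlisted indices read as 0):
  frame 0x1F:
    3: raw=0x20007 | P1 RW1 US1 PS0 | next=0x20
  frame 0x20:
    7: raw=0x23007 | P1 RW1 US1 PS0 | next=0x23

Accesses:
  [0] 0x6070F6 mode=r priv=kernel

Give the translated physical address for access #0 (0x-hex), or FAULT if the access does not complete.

Trace:
#0 VA=0x6070F6 (r,kernel):
  lvl0: tbl 0x1F, slot 3 ⇒ 0x20007 (P1/RW1/US1/PS0)
  lvl1: tbl 0x20, slot 7 ⇒ 0x23007 (P1/RW1/US1/PS0)
  ⇒ phys 0x230F6  [2 reads]

Access #0 PA: 0x230F6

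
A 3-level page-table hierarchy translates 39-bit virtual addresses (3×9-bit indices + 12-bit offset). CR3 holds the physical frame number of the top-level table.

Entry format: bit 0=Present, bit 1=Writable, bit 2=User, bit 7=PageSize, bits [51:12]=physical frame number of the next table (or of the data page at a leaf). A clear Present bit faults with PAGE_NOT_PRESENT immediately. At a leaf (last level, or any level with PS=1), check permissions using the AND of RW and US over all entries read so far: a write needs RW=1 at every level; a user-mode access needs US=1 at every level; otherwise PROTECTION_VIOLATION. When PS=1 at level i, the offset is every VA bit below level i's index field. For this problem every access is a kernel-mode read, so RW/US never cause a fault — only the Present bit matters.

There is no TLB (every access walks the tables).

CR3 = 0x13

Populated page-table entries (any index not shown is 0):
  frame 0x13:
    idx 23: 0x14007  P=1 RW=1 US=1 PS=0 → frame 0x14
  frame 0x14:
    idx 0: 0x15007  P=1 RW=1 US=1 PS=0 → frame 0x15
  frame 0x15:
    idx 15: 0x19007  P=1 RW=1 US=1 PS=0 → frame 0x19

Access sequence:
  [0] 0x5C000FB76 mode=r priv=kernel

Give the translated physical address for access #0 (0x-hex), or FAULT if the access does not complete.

Per-access translation:
#0 VA=0x5C000FB76 (r,kernel):
  L0 @0x13[23] → 0x14007  P=1,RW=1,US=1,PS=0
  L1 @0x14[0] → 0x15007  P=1,RW=1,US=1,PS=0
  L2 @0x15[15] → 0x19007  P=1,RW=1,US=1,PS=0
  ⇒ phys 0x19B76  [3 reads]

Access #0 PA: 0x19B76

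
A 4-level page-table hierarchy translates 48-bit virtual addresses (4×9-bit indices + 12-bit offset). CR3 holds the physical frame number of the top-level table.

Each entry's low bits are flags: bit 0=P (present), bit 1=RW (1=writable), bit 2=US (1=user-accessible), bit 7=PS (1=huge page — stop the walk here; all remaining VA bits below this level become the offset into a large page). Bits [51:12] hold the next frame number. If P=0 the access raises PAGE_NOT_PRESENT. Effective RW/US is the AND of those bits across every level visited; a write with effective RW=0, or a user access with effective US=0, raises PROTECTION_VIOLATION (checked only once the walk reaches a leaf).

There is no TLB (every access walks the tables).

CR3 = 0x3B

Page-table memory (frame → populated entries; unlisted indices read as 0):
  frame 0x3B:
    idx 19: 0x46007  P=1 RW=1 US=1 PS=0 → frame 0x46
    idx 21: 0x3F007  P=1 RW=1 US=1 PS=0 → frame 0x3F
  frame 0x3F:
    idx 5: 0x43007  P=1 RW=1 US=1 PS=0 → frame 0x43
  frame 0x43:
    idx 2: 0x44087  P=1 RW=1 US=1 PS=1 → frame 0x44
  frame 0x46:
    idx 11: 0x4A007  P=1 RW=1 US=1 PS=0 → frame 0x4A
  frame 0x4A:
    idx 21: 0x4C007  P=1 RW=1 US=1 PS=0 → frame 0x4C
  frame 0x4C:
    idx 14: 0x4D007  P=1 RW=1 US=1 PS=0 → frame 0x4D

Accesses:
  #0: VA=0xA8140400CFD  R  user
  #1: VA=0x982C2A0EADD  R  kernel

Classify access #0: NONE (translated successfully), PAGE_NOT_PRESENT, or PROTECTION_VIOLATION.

Trace:
#0 VA=0xA8140400CFD (r,user):
  L0: frame=0x3B idx=21 entry=0x3F007 [P=1 RW=1 US=1 PS=0]
  L1: frame=0x3F idx=5 entry=0x43007 [P=1 RW=1 US=1 PS=0]
  L2: frame=0x43 idx=2 entry=0x44087 [P=1 RW=1 US=1 PS=1]
  → PA=0x44CFD (huge @L2)  (3 entries read)
#1 VA=0x982C2A0EADD (r,kernel):
  L0: frame=0x3B idx=19 entry=0x46007 [P=1 RW=1 US=1 PS=0]
  L1: frame=0x46 idx=11 entry=0x4A007 [P=1 RW=1 US=1 PS=0]
  L2: frame=0x4A idx=21 entry=0x4C007 [P=1 RW=1 US=1 PS=0]
  L3: frame=0x4C idx=14 entry=0x4D007 [P=1 RW=1 US=1 PS=0]
  → PA=0x4DADD  (4 entries read)

Access #0 fault: NONE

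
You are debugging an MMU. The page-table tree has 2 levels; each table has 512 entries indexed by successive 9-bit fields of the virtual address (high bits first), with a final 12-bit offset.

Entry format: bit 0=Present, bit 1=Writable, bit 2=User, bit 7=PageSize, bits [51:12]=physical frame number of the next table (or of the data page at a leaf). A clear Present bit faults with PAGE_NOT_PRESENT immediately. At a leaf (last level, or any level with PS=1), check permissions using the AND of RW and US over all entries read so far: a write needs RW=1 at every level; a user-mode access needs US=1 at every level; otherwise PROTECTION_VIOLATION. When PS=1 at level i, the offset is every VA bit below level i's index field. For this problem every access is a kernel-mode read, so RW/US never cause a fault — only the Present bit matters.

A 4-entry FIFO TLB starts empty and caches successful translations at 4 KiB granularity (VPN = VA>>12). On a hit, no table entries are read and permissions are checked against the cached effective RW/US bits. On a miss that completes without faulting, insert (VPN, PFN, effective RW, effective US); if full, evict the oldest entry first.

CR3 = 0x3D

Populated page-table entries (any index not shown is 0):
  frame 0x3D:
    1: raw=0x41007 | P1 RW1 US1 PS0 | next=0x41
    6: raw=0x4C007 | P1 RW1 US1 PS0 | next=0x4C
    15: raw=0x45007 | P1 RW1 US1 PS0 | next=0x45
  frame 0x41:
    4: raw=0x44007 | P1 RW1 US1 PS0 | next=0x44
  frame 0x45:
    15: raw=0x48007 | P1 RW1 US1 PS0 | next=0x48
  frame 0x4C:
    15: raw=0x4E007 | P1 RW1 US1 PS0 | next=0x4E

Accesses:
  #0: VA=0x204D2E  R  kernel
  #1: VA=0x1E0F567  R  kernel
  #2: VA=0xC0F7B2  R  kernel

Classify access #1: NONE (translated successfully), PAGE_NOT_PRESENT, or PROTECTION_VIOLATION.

Walk each access:
#0 VA=0x204D2E (r,kernel):
  [0] read 0x3D idx=1: raw=0x41007 flags P=1 W=1 U=1 S=0
  [1] read 0x41 idx=4: raw=0x44007 flags P=1 W=1 U=1 S=0
  ⇒ phys 0x44D2E  [2 reads]
#1 VA=0x1E0F567 (r,kernel):
  [0] read 0x3D idx=15: raw=0x45007 flags P=1 W=1 U=1 S=0
  [1] read 0x45 idx=15: raw=0x48007 flags P=1 W=1 U=1 S=0
  ⇒ phys 0x48567  [2 reads]
#2 VA=0xC0F7B2 (r,kernel):
  [0] read 0x3D idx=6: raw=0x4C007 flags P=1 W=1 U=1 S=0
  [1] read 0x4C idx=15: raw=0x4E007 flags P=1 W=1 U=1 S=0
  ⇒ phys 0x4E7B2  [2 reads]

Access #1 fault: NONE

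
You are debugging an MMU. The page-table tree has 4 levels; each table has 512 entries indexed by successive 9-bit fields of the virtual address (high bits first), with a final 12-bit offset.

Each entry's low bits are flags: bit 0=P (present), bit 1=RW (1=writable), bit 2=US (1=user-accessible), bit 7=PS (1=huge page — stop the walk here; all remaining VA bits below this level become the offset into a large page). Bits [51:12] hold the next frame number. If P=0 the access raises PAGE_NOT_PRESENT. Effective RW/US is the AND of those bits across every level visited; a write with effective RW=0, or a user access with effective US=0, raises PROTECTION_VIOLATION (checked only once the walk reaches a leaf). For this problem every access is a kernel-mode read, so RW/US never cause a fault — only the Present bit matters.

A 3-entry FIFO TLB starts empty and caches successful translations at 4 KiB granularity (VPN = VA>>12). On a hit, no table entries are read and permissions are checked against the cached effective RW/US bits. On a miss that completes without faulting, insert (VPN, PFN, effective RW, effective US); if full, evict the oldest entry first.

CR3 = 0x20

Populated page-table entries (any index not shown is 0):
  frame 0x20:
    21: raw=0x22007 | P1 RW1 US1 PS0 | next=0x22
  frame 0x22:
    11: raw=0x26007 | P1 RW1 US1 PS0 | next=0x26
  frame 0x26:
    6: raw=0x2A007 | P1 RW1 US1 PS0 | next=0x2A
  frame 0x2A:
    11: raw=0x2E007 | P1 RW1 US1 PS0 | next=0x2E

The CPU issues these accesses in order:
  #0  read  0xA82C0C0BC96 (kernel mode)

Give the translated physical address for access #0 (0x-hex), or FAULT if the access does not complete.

Trace:
#0 VA=0xA82C0C0BC96 (r,kernel):
  lvl0: tbl 0x20, slot 21 ⇒ 0x22007 (P1/RW1/US1/PS0)
  lvl1: tbl 0x22, slot 11 ⇒ 0x26007 (P1/RW1/US1/PS0)
  lvl2: tbl 0x26, slot 6 ⇒ 0x2A007 (P1/RW1/US1/PS0)
  lvl3: tbl 0x2A, slot 11 ⇒ 0x2E007 (P1/RW1/US1/PS0)
  ✓ 0x2EC96  — 4 lookups

Access #0 PA: 0x2EC96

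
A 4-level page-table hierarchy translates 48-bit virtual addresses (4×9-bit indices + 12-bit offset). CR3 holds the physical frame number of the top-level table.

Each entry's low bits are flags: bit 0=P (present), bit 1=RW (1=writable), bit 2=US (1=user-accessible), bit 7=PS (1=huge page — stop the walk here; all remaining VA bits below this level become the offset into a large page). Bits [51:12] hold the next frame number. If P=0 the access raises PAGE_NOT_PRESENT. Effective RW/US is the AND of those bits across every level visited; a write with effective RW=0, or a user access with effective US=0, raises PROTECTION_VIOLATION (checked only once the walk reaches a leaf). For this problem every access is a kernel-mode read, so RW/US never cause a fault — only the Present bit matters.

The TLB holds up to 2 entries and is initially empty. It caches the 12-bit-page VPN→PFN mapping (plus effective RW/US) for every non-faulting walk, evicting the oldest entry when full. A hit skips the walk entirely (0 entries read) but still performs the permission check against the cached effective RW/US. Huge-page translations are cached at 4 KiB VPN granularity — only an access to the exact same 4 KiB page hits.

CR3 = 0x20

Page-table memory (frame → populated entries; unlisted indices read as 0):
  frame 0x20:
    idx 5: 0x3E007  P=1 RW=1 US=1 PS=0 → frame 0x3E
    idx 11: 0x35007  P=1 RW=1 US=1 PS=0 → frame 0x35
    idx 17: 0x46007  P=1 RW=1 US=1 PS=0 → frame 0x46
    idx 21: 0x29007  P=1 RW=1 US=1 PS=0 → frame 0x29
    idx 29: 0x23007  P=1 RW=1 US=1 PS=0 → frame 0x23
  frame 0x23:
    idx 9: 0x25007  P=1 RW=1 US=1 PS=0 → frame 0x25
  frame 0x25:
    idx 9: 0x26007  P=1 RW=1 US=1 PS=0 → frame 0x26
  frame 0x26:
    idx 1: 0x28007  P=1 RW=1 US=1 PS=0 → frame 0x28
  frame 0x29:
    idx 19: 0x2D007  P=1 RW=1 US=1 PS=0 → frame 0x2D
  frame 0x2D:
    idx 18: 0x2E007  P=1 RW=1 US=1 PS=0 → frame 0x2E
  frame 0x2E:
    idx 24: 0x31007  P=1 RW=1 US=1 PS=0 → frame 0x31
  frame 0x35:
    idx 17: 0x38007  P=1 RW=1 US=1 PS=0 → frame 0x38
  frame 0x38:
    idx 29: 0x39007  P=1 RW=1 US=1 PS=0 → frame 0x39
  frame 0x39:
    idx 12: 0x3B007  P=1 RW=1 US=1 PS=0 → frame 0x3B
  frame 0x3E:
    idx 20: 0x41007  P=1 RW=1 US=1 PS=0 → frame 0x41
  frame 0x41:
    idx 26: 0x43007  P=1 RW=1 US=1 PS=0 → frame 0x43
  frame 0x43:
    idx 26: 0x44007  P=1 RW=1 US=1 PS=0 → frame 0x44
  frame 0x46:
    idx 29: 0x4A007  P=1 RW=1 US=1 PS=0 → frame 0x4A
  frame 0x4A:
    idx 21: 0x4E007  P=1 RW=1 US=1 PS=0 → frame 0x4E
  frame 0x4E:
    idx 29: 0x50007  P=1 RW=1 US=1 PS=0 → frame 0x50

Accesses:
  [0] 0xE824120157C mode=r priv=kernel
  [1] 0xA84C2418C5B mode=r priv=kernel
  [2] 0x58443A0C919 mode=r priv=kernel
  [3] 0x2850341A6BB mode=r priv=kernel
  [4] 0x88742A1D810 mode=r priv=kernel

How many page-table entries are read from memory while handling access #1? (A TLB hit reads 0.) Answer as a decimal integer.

Walk each access:
#0 VA=0xE824120157C (r,kernel):
  L0: frame=0x20 idx=29 entry=0x23007 [P=1 RW=1 US=1 PS=0]
  L1: frame=0x23 idx=9 entry=0x25007 [P=1 RW=1 US=1 PS=0]
  L2: frame=0x25 idx=9 entry=0x26007 [P=1 RW=1 US=1 PS=0]
  L3: frame=0x26 idx=1 entry=0x28007 [P=1 RW=1 US=1 PS=0]
  ⇒ phys 0x2857C  [4 reads]
#1 VA=0xA84C2418C5B (r,kernel):
  L0: frame=0x20 idx=21 entry=0x29007 [P=1 RW=1 US=1 PS=0]
  L1: frame=0x29 idx=19 entry=0x2D007 [P=1 RW=1 US=1 PS=0]
  L2: frame=0x2D idx=18 entry=0x2E007 [P=1 RW=1 US=1 PS=0]
  L3: frame=0x2E idx=24 entry=0x31007 [P=1 RW=1 US=1 PS=0]
  ⇒ phys 0x31C5B  [4 reads]
#2 VA=0x58443A0C919 (r,kernel):
  L0: frame=0x20 idx=11 entry=0x35007 [P=1 RW=1 US=1 PS=0]
  L1: frame=0x35 idx=17 entry=0x38007 [P=1 RW=1 US=1 PS=0]
  L2: frame=0x38 idx=29 entry=0x39007 [P=1 RW=1 US=1 PS=0]
  L3: frame=0x39 idx=12 entry=0x3B007 [P=1 RW=1 US=1 PS=0]
  ⇒ phys 0x3B919  [4 reads]
#3 VA=0x2850341A6BB (r,kernel):
  L0: frame=0x20 idx=5 entry=0x3E007 [P=1 RW=1 US=1 PS=0]
  L1: frame=0x3E idx=20 entry=0x41007 [P=1 RW=1 US=1 PS=0]
  L2: frame=0x41 idx=26 entry=0x43007 [P=1 RW=1 US=1 PS=0]
  L3: frame=0x43 idx=26 entry=0x44007 [P=1 RW=1 US=1 PS=0]
  ⇒ phys 0x446BB  [4 reads]
#4 VA=0x88742A1D810 (r,kernel):
  L0: frame=0x20 idx=17 entry=0x46007 [P=1 RW=1 US=1 PS=0]
  L1: frame=0x46 idx=29 entry=0x4A007 [P=1 RW=1 US=1 PS=0]
  L2: frame=0x4A idx=21 entry=0x4E007 [P=1 RW=1 US=1 PS=0]
  L3: frame=0x4E idx=29 entry=0x50007 [P=1 RW=1 US=1 PS=0]
  ⇒ phys 0x50810  [4 reads]

Entries read for #1: 4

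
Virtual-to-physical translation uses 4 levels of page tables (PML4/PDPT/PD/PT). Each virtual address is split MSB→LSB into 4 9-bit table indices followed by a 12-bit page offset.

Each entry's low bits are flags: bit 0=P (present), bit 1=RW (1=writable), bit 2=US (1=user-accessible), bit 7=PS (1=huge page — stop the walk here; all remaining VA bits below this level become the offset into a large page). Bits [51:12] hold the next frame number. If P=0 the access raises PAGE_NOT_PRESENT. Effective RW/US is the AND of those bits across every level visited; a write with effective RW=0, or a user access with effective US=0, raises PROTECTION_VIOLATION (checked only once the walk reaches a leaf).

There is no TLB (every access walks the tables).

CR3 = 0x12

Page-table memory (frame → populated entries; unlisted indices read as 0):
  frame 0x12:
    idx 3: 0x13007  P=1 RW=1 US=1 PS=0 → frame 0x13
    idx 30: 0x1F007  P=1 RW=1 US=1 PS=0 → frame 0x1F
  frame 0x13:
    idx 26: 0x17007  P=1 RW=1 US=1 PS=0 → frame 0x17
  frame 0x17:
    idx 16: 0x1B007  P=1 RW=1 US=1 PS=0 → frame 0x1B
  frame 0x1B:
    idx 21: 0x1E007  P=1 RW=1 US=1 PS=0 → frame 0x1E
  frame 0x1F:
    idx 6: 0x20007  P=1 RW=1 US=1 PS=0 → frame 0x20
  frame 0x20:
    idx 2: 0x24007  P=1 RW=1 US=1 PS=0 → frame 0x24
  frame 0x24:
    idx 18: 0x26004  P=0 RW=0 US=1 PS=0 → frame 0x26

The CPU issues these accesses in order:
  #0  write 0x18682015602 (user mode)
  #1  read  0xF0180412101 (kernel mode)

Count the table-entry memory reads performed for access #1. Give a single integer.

Walk each access:
#0 VA=0x18682015602 (w,user):
  [0] read 0x12 idx=3: raw=0x13007 flags P=1 W=1 U=1 S=0
  [1] read 0x13 idx=26: raw=0x17007 flags P=1 W=1 U=1 S=0
  [2] read 0x17 idx=16: raw=0x1B007 flags P=1 W=1 U=1 S=0
  [3] read 0x1B idx=21: raw=0x1E007 flags P=1 W=1 U=1 S=0
  → PA=0x1E602  (4 entries read)
#1 VA=0xF0180412101 (r,kernel):
  [0] read 0x12 idx=30: raw=0x1F007 flags P=1 W=1 U=1 S=0
  [1] read 0x1F idx=6: raw=0x20007 flags P=1 W=1 U=1 S=0
  [2] read 0x20 idx=2: raw=0x24007 flags P=1 W=1 U=1 S=0
  [3] read 0x24 idx=18: raw=0x26004 flags P=0 W=0 U=1 S=0
  ⇒ fault: PAGE_NOT_PRESENT  — 4 lookups

Entries read for #1: 4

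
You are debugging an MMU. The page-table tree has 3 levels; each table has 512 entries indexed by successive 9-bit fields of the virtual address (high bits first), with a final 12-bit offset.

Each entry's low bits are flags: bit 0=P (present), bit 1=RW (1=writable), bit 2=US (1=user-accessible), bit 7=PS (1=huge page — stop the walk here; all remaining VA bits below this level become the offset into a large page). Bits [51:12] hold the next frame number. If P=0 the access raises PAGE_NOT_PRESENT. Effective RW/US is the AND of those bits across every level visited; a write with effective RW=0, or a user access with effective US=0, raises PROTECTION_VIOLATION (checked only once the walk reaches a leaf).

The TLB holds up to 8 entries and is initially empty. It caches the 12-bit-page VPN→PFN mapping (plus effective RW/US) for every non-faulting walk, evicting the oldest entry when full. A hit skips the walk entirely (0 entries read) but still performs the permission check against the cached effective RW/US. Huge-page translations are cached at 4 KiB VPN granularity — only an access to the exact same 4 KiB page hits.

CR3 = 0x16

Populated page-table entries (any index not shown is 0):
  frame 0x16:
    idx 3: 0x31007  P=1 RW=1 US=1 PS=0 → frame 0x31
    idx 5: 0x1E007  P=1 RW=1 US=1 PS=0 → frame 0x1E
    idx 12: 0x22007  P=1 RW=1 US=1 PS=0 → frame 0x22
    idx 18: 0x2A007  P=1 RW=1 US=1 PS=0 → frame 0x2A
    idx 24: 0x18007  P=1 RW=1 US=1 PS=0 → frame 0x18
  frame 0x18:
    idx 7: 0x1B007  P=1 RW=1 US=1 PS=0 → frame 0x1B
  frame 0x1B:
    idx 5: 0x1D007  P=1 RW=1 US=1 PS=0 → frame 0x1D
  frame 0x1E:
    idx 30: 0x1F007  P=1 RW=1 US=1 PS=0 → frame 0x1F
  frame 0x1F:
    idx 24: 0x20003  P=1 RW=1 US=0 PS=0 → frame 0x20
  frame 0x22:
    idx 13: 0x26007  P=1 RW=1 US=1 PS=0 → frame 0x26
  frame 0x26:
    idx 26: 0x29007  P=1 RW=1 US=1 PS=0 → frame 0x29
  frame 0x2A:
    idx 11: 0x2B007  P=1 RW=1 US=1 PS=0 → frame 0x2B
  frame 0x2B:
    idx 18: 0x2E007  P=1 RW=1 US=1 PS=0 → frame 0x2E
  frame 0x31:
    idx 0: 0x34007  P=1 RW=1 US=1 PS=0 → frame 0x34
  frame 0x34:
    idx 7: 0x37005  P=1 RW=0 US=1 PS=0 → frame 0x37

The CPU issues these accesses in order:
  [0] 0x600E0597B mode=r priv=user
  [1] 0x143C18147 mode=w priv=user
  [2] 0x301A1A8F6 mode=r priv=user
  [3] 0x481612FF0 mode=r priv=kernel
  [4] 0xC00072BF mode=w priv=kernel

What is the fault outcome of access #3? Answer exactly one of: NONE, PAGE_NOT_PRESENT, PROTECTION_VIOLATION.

Per-access translation:
#0 VA=0x600E0597B (r,user):
  [0] read 0x16 idx=24: raw=0x18007 flags P=1 W=1 U=1 S=0
  [1] read 0x18 idx=7: raw=0x1B007 flags P=1 W=1 U=1 S=0
  [2] read 0x1B idx=5: raw=0x1D007 flags P=1 W=1 U=1 S=0
  ⇒ phys 0x1D97B  [3 reads]
#1 VA=0x143C18147 (w,user):
  [0] read 0x16 idx=5: raw=0x1E007 flags P=1 W=1 U=1 S=0
  [1] read 0x1E idx=30: raw=0x1F007 flags P=1 W=1 U=1 S=0
  [2] read 0x1F idx=24: raw=0x20003 flags P=1 W=1 U=0 S=0
  → PROTECTION_VIOLATION  (3 entries read)
#2 VA=0x301A1A8F6 (r,user):
  [0] read 0x16 idx=12: raw=0x22007 flags P=1 W=1 U=1 S=0
  [1] read 0x22 idx=13: raw=0x26007 flags P=1 W=1 U=1 S=0
  [2] read 0x26 idx=26: raw=0x29007 flags P=1 W=1 U=1 S=0
  ⇒ phys 0x298F6  [3 reads]
#3 VA=0x481612FF0 (r,kernel):
  [0] read 0x16 idx=18: raw=0x2A007 flags P=1 W=1 U=1 S=0
  [1] read 0x2A idx=11: raw=0x2B007 flags P=1 W=1 U=1 S=0
  [2] read 0x2B idx=18: raw=0x2E007 flags P=1 W=1 U=1 S=0
  ⇒ phys 0x2EFF0  [3 reads]
#4 VA=0xC00072BF (w,kernel):
  [0] read 0x16 idx=3: raw=0x31007 flags P=1 W=1 U=1 S=0
  [1] read 0x31 idx=0: raw=0x34007 flags P=1 W=1 U=1 S=0
  [2] read 0x34 idx=7: raw=0x37005 flags P=1 W=0 U=1 S=0
  → PROTECTION_VIOLATION  (3 entries read)

Access #3 fault: NONE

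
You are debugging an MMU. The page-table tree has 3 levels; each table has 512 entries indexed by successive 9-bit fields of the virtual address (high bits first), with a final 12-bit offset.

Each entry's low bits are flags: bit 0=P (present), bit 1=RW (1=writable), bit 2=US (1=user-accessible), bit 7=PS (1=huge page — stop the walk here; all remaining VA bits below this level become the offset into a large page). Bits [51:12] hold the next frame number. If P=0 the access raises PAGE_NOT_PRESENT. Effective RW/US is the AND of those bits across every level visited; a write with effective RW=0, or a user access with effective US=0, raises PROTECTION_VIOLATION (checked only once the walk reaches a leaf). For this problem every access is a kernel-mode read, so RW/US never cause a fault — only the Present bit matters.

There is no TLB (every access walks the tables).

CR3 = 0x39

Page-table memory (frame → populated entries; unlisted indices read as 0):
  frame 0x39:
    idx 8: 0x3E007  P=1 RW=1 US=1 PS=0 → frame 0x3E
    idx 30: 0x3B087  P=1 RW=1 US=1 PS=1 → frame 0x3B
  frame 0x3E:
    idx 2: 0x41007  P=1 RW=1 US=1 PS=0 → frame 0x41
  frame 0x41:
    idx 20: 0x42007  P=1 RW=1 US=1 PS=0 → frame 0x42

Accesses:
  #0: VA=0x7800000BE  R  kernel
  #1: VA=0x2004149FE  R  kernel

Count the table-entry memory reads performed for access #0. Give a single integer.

Walk each access:
#0 VA=0x7800000BE (r,kernel):
  L0 @0x39[30] → 0x3B087  P=1,RW=1,US=1,PS=1
  ✓ 0x3B0BE (huge @L0)  — 1 lookups
#1 VA=0x2004149FE (r,kernel):
  L0 @0x39[8] → 0x3E007  P=1,RW=1,US=1,PS=0
  L1 @0x3E[2] → 0x41007  P=1,RW=1,US=1,PS=0
  L2 @0x41[20] → 0x42007  P=1,RW=1,US=1,PS=0
  ✓ 0x429FE  — 3 lookups

Entries read for #0: 1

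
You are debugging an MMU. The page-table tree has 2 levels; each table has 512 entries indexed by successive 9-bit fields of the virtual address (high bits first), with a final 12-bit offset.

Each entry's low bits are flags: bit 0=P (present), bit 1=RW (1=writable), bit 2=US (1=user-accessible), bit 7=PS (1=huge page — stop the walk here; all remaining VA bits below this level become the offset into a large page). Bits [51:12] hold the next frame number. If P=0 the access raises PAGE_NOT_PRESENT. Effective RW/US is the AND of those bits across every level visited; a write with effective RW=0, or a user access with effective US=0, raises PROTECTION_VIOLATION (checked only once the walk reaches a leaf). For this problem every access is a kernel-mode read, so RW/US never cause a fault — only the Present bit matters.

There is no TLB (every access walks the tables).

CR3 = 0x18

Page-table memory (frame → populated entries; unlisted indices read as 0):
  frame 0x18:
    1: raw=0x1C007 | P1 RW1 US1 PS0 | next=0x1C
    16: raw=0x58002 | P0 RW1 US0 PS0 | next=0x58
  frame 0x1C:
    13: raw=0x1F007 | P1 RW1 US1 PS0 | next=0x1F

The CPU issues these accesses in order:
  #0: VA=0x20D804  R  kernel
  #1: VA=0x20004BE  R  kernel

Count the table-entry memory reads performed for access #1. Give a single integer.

Trace:
#0 VA=0x20D804 (r,kernel):
  L0: frame=0x18 idx=1 entry=0x1C007 [P=1 RW=1 US=1 PS=0]
  L1: frame=0x1C idx=13 entry=0x1F007 [P=1 RW=1 US=1 PS=0]
  ✓ 0x1F804  — 2 lookups
#1 VA=0x20004BE (r,kernel):
  L0: frame=0x18 idx=16 entry=0x58002 [P=0 RW=1 US=0 PS=0]
  → PAGE_NOT_PRESENT  (1 entries read)

Entries read for #1: 1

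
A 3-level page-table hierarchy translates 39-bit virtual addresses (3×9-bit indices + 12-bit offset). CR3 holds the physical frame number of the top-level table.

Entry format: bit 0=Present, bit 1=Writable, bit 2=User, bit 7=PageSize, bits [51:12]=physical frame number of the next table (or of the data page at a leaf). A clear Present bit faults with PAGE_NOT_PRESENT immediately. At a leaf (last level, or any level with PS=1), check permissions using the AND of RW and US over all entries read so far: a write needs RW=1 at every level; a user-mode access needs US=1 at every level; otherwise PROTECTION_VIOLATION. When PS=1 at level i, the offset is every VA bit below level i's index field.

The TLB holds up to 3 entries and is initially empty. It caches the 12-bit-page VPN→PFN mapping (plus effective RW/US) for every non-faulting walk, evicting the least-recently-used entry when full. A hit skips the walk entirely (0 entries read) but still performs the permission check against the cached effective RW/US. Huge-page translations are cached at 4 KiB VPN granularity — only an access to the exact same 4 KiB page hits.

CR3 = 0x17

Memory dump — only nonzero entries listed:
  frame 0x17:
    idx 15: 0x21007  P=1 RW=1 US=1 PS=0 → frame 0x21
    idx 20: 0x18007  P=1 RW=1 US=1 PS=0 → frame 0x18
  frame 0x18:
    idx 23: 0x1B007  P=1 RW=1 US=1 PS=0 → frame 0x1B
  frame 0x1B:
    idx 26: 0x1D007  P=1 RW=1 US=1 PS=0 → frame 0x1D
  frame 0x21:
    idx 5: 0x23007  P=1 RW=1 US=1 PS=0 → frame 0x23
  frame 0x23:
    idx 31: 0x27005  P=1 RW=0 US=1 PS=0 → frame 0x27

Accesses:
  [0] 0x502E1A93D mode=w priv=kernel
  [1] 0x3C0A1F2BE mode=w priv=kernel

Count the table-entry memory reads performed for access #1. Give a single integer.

Per-access translation:
#0 VA=0x502E1A93D (w,kernel):
  [0] read 0x17 idx=20: raw=0x18007 flags P=1 W=1 U=1 S=0
  [1] read 0x18 idx=23: raw=0x1B007 flags P=1 W=1 U=1 S=0
  [2] read 0x1B idx=26: raw=0x1D007 flags P=1 W=1 U=1 S=0
  → PA=0x1D93D  (3 entries read)
#1 VA=0x3C0A1F2BE (w,kernel):
  [0] read 0x17 idx=15: raw=0x21007 flags P=1 W=1 U=1 S=0
  [1] read 0x21 idx=5: raw=0x23007 flags P=1 W=1 U=1 S=0
  [2] read 0x23 idx=31: raw=0x27005 flags P=1 W=0 U=1 S=0
  ⇒ fault: PROTECTION_VIOLATION  — 3 lookups

Entries read for #1: 3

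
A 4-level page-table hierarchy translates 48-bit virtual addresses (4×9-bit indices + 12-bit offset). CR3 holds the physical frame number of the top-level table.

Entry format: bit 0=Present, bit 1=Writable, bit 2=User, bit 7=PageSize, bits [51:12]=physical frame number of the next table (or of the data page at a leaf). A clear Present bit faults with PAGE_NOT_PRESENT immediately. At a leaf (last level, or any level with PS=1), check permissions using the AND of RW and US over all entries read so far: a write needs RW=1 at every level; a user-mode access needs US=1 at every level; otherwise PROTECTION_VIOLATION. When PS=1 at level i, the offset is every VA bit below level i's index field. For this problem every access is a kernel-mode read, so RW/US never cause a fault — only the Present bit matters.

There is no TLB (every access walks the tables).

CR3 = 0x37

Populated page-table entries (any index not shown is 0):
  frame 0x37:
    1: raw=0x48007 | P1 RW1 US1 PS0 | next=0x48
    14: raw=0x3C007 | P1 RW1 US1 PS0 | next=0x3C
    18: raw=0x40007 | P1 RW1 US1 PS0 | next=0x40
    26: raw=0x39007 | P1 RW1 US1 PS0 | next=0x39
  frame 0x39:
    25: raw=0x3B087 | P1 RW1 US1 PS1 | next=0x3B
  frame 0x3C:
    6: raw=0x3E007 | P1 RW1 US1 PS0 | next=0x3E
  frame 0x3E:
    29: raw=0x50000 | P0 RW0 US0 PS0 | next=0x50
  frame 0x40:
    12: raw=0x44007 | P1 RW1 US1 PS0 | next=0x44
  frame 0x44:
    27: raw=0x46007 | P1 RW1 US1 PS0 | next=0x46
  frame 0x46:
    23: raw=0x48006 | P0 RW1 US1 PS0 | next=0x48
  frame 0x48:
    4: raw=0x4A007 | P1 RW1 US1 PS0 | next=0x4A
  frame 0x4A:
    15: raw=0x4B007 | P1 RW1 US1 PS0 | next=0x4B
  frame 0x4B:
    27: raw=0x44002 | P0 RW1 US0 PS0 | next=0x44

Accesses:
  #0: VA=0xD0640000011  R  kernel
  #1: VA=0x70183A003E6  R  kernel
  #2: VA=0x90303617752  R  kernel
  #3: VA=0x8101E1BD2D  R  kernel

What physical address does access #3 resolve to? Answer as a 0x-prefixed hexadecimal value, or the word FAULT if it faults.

Per-access translation:
#0 VA=0xD0640000011 (r,kernel):
  L0: frame=0x37 idx=26 entry=0x39007 [P=1 RW=1 US=1 PS=0]
  L1: frame=0x39 idx=25 entry=0x3B087 [P=1 RW=1 US=1 PS=1]
  ✓ 0x3B011 (huge @L1)  — 2 lookups
#1 VA=0x70183A003E6 (r,kernel):
  L0: frame=0x37 idx=14 entry=0x3C007 [P=1 RW=1 US=1 PS=0]
  L1: frame=0x3C idx=6 entry=0x3E007 [P=1 RW=1 US=1 PS=0]
  L2: frame=0x3E idx=29 entry=0x50000 [P=0 RW=0 US=0 PS=0]
  → PAGE_NOT_PRESENT  (3 entries read)
#2 VA=0x90303617752 (r,kernel):
  L0: frame=0x37 idx=18 entry=0x40007 [P=1 RW=1 US=1 PS=0]
  L1: frame=0x40 idx=12 entry=0x44007 [P=1 RW=1 US=1 PS=0]
  L2: frame=0x44 idx=27 entry=0x46007 [P=1 RW=1 US=1 PS=0]
  L3: frame=0x46 idx=23 entry=0x48006 [P=0 RW=1 US=1 PS=0]
  → PAGE_NOT_PRESENT  (4 entries read)
#3 VA=0x8101E1BD2D (r,kernel):
  L0: frame=0x37 idx=1 entry=0x48007 [P=1 RW=1 US=1 PS=0]
  L1: frame=0x48 idx=4 entry=0x4A007 [P=1 RW=1 US=1 PS=0]
  L2: frame=0x4A idx=15 entry=0x4B007 [P=1 RW=1 US=1 PS=0]
  L3: frame=0x4B idx=27 entry=0x44002 [P=0 RW=1 US=0 PS=0]
  → PAGE_NOT_PRESENT  (4 entries read)

Access #3 PA: FAULT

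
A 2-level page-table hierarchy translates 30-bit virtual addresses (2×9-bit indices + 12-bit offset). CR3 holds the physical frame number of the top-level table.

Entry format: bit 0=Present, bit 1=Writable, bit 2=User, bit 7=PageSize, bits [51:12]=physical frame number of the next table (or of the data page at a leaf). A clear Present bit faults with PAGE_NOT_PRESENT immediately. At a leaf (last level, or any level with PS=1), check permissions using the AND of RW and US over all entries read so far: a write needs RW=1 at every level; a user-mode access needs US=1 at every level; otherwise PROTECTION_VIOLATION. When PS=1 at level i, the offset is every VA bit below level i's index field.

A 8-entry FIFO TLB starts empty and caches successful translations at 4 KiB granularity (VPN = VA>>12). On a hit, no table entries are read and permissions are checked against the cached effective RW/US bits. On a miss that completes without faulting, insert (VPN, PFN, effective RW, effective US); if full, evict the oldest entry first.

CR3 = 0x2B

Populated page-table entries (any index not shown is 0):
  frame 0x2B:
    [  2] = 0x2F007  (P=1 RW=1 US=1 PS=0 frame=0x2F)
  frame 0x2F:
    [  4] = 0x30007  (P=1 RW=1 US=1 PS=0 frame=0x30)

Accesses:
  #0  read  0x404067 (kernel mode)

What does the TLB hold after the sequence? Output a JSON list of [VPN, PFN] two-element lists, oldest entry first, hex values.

Trace:
#0 VA=0x404067 (r,kernel):
  L0 @0x2B[2] → 0x2F007  P=1,RW=1,US=1,PS=0
  L1 @0x2F[4] → 0x30007  P=1,RW=1,US=1,PS=0
  ⇒ phys 0x30067  [2 reads]

TLB: [["0x404", "0x30"]]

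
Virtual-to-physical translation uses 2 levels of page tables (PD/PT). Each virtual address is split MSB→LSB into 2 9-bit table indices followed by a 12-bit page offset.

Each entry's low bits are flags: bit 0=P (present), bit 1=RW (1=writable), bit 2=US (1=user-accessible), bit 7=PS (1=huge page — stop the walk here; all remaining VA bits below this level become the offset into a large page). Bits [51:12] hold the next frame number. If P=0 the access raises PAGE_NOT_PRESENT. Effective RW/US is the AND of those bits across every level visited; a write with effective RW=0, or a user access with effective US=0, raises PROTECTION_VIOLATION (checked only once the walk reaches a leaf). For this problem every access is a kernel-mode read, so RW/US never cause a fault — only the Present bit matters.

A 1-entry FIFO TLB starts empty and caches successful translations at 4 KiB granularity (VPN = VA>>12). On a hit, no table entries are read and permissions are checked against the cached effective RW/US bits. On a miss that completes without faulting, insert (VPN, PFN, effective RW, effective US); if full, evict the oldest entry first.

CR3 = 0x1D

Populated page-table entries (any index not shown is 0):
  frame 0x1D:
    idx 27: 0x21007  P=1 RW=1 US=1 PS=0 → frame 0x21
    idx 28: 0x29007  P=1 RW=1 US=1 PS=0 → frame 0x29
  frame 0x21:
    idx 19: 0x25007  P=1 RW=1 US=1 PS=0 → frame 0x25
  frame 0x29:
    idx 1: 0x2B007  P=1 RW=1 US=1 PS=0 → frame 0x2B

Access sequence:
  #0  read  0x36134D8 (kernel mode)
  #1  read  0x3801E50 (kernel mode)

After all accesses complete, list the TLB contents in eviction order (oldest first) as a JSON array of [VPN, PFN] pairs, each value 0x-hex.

Per-access translation:
#0 VA=0x36134D8 (r,kernel):
  [0] read 0x1D idx=27: raw=0x21007 flags P=1 W=1 U=1 S=0
  [1] read 0x21 idx=19: raw=0x25007 flags P=1 W=1 U=1 S=0
  ✓ 0x254D8  — 2 lookups
#1 VA=0x3801E50 (r,kernel):
  [0] read 0x1D idx=28: raw=0x29007 flags P=1 W=1 U=1 S=0
  [1] read 0x29 idx=1: raw=0x2B007 flags P=1 W=1 U=1 S=0
  ✓ 0x2BE50  — 2 lookups

TLB: [["0x3801", "0x2B"]]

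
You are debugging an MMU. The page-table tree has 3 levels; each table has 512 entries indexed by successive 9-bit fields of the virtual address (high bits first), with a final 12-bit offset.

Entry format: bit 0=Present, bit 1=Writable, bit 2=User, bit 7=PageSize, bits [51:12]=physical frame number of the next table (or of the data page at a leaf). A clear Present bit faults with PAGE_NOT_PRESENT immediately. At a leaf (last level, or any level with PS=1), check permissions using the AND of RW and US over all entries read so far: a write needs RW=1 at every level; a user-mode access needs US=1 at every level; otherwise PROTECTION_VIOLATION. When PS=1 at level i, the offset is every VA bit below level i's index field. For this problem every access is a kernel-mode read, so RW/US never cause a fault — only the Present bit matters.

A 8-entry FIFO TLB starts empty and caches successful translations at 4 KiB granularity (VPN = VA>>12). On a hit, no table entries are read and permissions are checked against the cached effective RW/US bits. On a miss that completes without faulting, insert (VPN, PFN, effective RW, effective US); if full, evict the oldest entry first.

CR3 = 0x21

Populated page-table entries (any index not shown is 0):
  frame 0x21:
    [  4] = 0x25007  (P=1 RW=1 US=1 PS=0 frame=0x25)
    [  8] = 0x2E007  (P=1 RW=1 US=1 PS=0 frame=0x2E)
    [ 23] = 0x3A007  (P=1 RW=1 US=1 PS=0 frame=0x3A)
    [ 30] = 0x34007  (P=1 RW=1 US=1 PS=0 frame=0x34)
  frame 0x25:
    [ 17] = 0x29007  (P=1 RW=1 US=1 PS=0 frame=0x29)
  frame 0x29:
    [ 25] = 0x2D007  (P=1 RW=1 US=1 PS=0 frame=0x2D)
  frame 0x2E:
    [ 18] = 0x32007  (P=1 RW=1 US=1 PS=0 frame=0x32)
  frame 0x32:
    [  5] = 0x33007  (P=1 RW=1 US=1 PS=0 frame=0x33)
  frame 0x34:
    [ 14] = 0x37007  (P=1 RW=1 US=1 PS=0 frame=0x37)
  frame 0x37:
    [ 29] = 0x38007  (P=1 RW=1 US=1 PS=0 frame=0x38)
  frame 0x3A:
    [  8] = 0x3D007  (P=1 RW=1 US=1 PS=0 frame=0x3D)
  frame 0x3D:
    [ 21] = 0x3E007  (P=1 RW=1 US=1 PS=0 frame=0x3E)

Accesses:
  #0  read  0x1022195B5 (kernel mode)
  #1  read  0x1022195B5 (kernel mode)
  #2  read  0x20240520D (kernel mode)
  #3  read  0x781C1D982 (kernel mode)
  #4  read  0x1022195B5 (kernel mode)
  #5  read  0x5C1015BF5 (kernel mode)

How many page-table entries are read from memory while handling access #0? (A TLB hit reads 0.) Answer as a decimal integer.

Trace:
#0 VA=0x1022195B5 (r,kernel):
  L0 @0x21[4] → 0x25007  P=1,RW=1,US=1,PS=0
  L1 @0x25[17] → 0x29007  P=1,RW=1,US=1,PS=0
  L2 @0x29[25] → 0x2D007  P=1,RW=1,US=1,PS=0
  ⇒ phys 0x2D5B5  [3 reads]
#1 VA=0x1022195B5 (r,kernel):
  TLB hit vpn=0x102219 → PA=0x2D5B5
#2 VA=0x20240520D (r,kernel):
  L0 @0x21[8] → 0x2E007  P=1,RW=1,US=1,PS=0
  L1 @0x2E[18] → 0x32007  P=1,RW=1,US=1,PS=0
  L2 @0x32[5] → 0x33007  P=1,RW=1,US=1,PS=0
  ⇒ phys 0x3320D  [3 reads]
#3 VA=0x781C1D982 (r,kernel):
  L0 @0x21[30] → 0x34007  P=1,RW=1,US=1,PS=0
  L1 @0x34[14] → 0x37007  P=1,RW=1,US=1,PS=0
  L2 @0x37[29] → 0x38007  P=1,RW=1,US=1,PS=0
  ⇒ phys 0x38982  [3 reads]
#4 VA=0x1022195B5 (r,kernel):
  TLB hit vpn=0x102219 → PA=0x2D5B5
#5 VA=0x5C1015BF5 (r,kernel):
  L0 @0x21[23] → 0x3A007  P=1,RW=1,US=1,PS=0
  L1 @0x3A[8] → 0x3D007  P=1,RW=1,US=1,PS=0
  L2 @0x3D[21] → 0x3E007  P=1,RW=1,US=1,PS=0
  ⇒ phys 0x3EBF5  [3 reads]

Entries read for #0: 3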